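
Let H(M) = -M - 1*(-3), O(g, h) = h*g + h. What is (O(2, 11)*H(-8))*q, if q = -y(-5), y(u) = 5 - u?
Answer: -3630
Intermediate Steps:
O(g, h) = h + g*h (O(g, h) = g*h + h = h + g*h)
q = -10 (q = -(5 - 1*(-5)) = -(5 + 5) = -1*10 = -10)
H(M) = 3 - M (H(M) = -M + 3 = 3 - M)
(O(2, 11)*H(-8))*q = ((11*(1 + 2))*(3 - 1*(-8)))*(-10) = ((11*3)*(3 + 8))*(-10) = (33*11)*(-10) = 363*(-10) = -3630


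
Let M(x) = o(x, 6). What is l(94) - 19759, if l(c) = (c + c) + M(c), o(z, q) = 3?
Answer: -19568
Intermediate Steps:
M(x) = 3
l(c) = 3 + 2*c (l(c) = (c + c) + 3 = 2*c + 3 = 3 + 2*c)
l(94) - 19759 = (3 + 2*94) - 19759 = (3 + 188) - 19759 = 191 - 19759 = -19568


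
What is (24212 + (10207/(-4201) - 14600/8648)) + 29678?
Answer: 244710932498/4541281 ≈ 53886.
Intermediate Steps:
(24212 + (10207/(-4201) - 14600/8648)) + 29678 = (24212 + (10207*(-1/4201) - 14600*1/8648)) + 29678 = (24212 + (-10207/4201 - 1825/1081)) + 29678 = (24212 - 18700592/4541281) + 29678 = 109934794980/4541281 + 29678 = 244710932498/4541281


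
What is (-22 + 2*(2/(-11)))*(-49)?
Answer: 12054/11 ≈ 1095.8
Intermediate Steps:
(-22 + 2*(2/(-11)))*(-49) = (-22 + 2*(2*(-1/11)))*(-49) = (-22 + 2*(-2/11))*(-49) = (-22 - 4/11)*(-49) = -246/11*(-49) = 12054/11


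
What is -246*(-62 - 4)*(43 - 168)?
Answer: -2029500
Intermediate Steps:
-246*(-62 - 4)*(43 - 168) = -(-16236)*(-125) = -246*8250 = -2029500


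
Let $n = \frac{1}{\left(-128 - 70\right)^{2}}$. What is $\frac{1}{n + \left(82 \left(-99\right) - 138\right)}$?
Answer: $- \frac{39204}{323668223} \approx -0.00012112$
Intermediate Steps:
$n = \frac{1}{39204}$ ($n = \frac{1}{\left(-198\right)^{2}} = \frac{1}{39204} \approx 2.5508 \cdot 10^{-5}$)
$\frac{1}{n + \left(82 \left(-99\right) - 138\right)} = \frac{1}{\frac{1}{39204} + \left(82 \left(-99\right) - 138\right)} = \frac{1}{\frac{1}{39204} - 8256} = \frac{1}{- \frac{323668223}{39204}} = - \frac{39204}{323668223}$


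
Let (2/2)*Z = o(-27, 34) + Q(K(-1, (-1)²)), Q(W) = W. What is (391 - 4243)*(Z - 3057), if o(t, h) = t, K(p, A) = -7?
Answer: 11906532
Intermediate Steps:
Z = -34 (Z = -27 - 7 = -34)
(391 - 4243)*(Z - 3057) = (391 - 4243)*(-34 - 3057) = -3852*(-3091) = 11906532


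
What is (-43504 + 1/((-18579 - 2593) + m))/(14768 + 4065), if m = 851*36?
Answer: -411721855/178235512 ≈ -2.3100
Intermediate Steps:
m = 30636
(-43504 + 1/((-18579 - 2593) + m))/(14768 + 4065) = (-43504 + 1/((-18579 - 2593) + 30636))/(14768 + 4065) = (-43504 + 1/(-21172 + 30636))/18833 = (-43504 + 1/9464)*(1/18833) = -411721855/9464*1/18833 = -411721855/178235512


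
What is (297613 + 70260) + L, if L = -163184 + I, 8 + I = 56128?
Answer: 260809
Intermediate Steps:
I = 56120 (I = -8 + 56128 = 56120)
L = -107064 (L = -163184 + 56120 = -107064)
(297613 + 70260) + L = (297613 + 70260) - 107064 = 367873 - 107064 = 260809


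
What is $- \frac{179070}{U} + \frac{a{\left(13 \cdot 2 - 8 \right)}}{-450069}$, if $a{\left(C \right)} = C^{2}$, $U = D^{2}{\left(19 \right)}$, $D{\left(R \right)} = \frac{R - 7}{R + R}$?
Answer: $- \frac{1616354553683}{900138} \approx -1.7957 \cdot 10^{6}$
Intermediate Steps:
$D{\left(R \right)} = \frac{-7 + R}{2 R}$
$U = \frac{36}{361}$ ($U = \left(\frac{-7 + 19}{2 \cdot 19}\right)^{2} = \left(\frac{1}{2} \cdot \frac{1}{19} \cdot 12\right)^{2} = \left(\frac{6}{19}\right)^{2} = \frac{36}{361} \approx 0.099723$)
$- \frac{179070}{U} + \frac{a{\left(13 \cdot 2 - 8 \right)}}{-450069} = - \frac{179070}{\frac{36}{361}} + \frac{\left(13 \cdot 2 - 8\right)^{2}}{-450069} = \left(-179070\right) \frac{361}{36} + \left(26 - 8\right)^{2} \left(- \frac{1}{450069}\right) = - \frac{10774045}{6} + 18^{2} \left(- \frac{1}{450069}\right) = - \frac{10774045}{6} + 324 \left(- \frac{1}{450069}\right) = - \frac{10774045}{6} - \frac{108}{150023} = - \frac{1616354553683}{900138}$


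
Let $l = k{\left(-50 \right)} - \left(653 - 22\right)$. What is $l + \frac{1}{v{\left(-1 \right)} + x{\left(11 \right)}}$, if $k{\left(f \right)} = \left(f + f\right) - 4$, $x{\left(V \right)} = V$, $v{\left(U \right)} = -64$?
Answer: $- \frac{38956}{53} \approx -735.02$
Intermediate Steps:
$k{\left(f \right)} = -4 + 2 f$ ($k{\left(f \right)} = 2 f - 4 = -4 + 2 f$)
$l = -735$ ($l = \left(-4 + 2 \left(-50\right)\right) - \left(653 - 22\right) = \left(-4 - 100\right) - 631 = -104 - 631 = -735$)
$l + \frac{1}{v{\left(-1 \right)} + x{\left(11 \right)}} = -735 + \frac{1}{-64 + 11} = -735 + \frac{1}{-53} = -735 - \frac{1}{53} = - \frac{38956}{53}$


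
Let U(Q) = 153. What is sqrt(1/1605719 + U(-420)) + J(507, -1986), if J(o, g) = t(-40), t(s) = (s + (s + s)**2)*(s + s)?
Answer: -508800 + 32*sqrt(385239285323)/1605719 ≈ -5.0879e+5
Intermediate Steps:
t(s) = 2*s*(s + 4*s**2) (t(s) = (s + (2*s)**2)*(2*s) = (s + 4*s**2)*(2*s) = 2*s*(s + 4*s**2))
J(o, g) = -508800 (J(o, g) = (-40)**2*(2 + 8*(-40)) = 1600*(2 - 320) = 1600*(-318) = -508800)
sqrt(1/1605719 + U(-420)) + J(507, -1986) = sqrt(1/1605719 + 153) - 508800 = sqrt(245675008/1605719) - 508800 = 32*sqrt(385239285323)/1605719 - 508800 = -508800 + 32*sqrt(385239285323)/1605719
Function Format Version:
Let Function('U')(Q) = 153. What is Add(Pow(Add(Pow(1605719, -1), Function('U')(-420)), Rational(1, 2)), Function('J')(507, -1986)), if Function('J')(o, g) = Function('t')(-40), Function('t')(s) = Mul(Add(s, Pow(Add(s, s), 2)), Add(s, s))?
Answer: Add(-508800, Mul(Rational(32, 1605719), Pow(385239285323, Rational(1, 2)))) ≈ -5.0879e+5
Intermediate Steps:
Function('t')(s) = Mul(2, s, Add(s, Mul(4, Pow(s, 2)))) (Function('t')(s) = Mul(Add(s, Pow(Mul(2, s), 2)), Mul(2, s)) = Mul(Add(s, Mul(4, Pow(s, 2))), Mul(2, s)) = Mul(2, s, Add(s, Mul(4, Pow(s, 2)))))
Function('J')(o, g) = -508800 (Function('J')(o, g) = Mul(Pow(-40, 2), Add(2, Mul(8, -40))) = Mul(1600, Add(2, -320)) = Mul(1600, -318) = -508800)
Add(Pow(Add(Pow(1605719, -1), Function('U')(-420)), Rational(1, 2)), Function('J')(507, -1986)) = Add(Pow(Add(Pow(1605719, -1), 153), Rational(1, 2)), -508800) = Add(Pow(Add(Rational(1, 1605719), 153), Rational(1, 2)), -508800) = Add(Pow(Rational(245675008, 1605719), Rational(1, 2)), -508800) = Add(Mul(Rational(32, 1605719), Pow(385239285323, Rational(1, 2))), -508800) = Add(-508800, Mul(Rational(32, 1605719), Pow(385239285323, Rational(1, 2))))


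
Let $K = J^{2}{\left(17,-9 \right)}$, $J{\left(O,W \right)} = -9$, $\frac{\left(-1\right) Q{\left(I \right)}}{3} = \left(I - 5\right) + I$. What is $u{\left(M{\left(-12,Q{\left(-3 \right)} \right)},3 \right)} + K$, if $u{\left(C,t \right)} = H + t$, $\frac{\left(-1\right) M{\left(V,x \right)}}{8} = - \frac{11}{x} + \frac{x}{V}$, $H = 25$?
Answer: $109$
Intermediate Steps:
$Q{\left(I \right)} = 15 - 6 I$ ($Q{\left(I \right)} = - 3 \left(\left(I - 5\right) + I\right) = - 3 \left(\left(-5 + I\right) + I\right) = - 3 \left(-5 + 2 I\right) = 15 - 6 I$)
$M{\left(V,x \right)} = \frac{88}{x} - \frac{8 x}{V}$ ($M{\left(V,x \right)} = - 8 \left(- \frac{11}{x} + \frac{x}{V}\right) = \frac{88}{x} - \frac{8 x}{V}$)
$u{\left(C,t \right)} = 25 + t$
$K = 81$ ($K = \left(-9\right)^{2} = 81$)
$u{\left(M{\left(-12,Q{\left(-3 \right)} \right)},3 \right)} + K = \left(25 + 3\right) + 81 = 28 + 81 = 109$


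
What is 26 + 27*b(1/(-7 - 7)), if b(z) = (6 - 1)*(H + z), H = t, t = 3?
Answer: 5899/14 ≈ 421.36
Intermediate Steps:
H = 3
b(z) = 15 + 5*z (b(z) = (6 - 1)*(3 + z) = 5*(3 + z) = 15 + 5*z)
26 + 27*b(1/(-7 - 7)) = 26 + 27*(15 + 5/(-7 - 7)) = 26 + 27*(15 + 5/(-14)) = 26 + 27*(15 + 5*(-1/14)) = 26 + 27*(15 - 5/14) = 26 + 27*(205/14) = 26 + 5535/14 = 5899/14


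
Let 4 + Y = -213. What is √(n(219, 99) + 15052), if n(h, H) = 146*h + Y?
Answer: 3*√5201 ≈ 216.35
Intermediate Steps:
Y = -217 (Y = -4 - 213 = -217)
n(h, H) = -217 + 146*h (n(h, H) = 146*h - 217 = -217 + 146*h)
√(n(219, 99) + 15052) = √((-217 + 146*219) + 15052) = √((-217 + 31974) + 15052) = √(31757 + 15052) = √46809 = 3*√5201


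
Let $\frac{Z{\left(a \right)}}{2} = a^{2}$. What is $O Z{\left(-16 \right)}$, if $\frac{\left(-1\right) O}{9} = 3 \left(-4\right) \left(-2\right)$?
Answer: $-110592$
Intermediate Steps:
$O = -216$ ($O = - 9 \cdot 3 \left(-4\right) \left(-2\right) = - 9 \left(\left(-12\right) \left(-2\right)\right) = \left(-9\right) 24 = -216$)
$Z{\left(a \right)} = 2 a^{2}$
$O Z{\left(-16 \right)} = - 216 \cdot 2 \left(-16\right)^{2} = - 216 \cdot 2 \cdot 256 = \left(-216\right) 512 = -110592$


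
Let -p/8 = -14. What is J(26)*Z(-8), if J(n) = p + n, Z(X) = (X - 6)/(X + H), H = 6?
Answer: 966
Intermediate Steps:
p = 112 (p = -8*(-14) = 112)
Z(X) = (-6 + X)/(6 + X) (Z(X) = (X - 6)/(X + 6) = (-6 + X)/(6 + X))
J(n) = 112 + n
J(26)*Z(-8) = (112 + 26)*((-6 - 8)/(6 - 8)) = 138*(-14/(-2)) = 138*(-1/2*(-14)) = 138*7 = 966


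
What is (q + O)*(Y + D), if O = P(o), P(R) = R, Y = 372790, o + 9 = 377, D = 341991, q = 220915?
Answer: 158168884023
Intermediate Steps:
o = 368 (o = -9 + 377 = 368)
O = 368
(q + O)*(Y + D) = (220915 + 368)*(372790 + 341991) = 221283*714781 = 158168884023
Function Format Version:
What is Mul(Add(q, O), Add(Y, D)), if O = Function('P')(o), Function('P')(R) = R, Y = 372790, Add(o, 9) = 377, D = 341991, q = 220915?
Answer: 158168884023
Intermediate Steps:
o = 368 (o = Add(-9, 377) = 368)
O = 368
Mul(Add(q, O), Add(Y, D)) = Mul(Add(220915, 368), Add(372790, 341991)) = Mul(221283, 714781) = 158168884023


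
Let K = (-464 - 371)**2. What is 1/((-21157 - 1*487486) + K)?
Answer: 1/188582 ≈ 5.3027e-6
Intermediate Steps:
K = 697225 (K = (-835)**2 = 697225)
1/((-21157 - 1*487486) + K) = 1/((-21157 - 1*487486) + 697225) = 1/((-21157 - 487486) + 697225) = 1/(-508643 + 697225) = 1/188582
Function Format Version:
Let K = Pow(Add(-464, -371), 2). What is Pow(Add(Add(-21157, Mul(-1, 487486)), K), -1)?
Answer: Rational(1, 188582) ≈ 5.3027e-6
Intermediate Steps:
K = 697225 (K = Pow(-835, 2) = 697225)
Pow(Add(Add(-21157, Mul(-1, 487486)), K), -1) = Pow(Add(Add(-21157, Mul(-1, 487486)), 697225), -1) = Pow(Add(Add(-21157, -487486), 697225), -1) = Pow(Add(-508643, 697225), -1) = Pow(188582, -1) = Rational(1, 188582)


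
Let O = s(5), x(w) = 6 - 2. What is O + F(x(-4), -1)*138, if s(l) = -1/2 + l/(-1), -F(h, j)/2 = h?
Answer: -2219/2 ≈ -1109.5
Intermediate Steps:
x(w) = 4
F(h, j) = -2*h
s(l) = -1/2 - l (s(l) = -1*1/2 + l*(-1) = -1/2 - l)
O = -11/2 (O = -1/2 - 1*5 = -1/2 - 5 = -11/2 ≈ -5.5000)
O + F(x(-4), -1)*138 = -11/2 - 2*4*138 = -11/2 - 8*138 = -11/2 - 1104 = -2219/2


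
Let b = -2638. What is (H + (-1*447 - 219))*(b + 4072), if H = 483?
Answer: -262422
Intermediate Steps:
(H + (-1*447 - 219))*(b + 4072) = (483 + (-1*447 - 219))*(-2638 + 4072) = (483 + (-447 - 219))*1434 = (483 - 666)*1434 = -183*1434 = -262422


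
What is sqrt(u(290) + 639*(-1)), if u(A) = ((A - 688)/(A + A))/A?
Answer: I*sqrt(53740099)/290 ≈ 25.279*I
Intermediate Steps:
u(A) = (-688 + A)/(2*A**2) (u(A) = ((-688 + A)/((2*A)))/A = ((-688 + A)*(1/(2*A)))/A = ((-688 + A)/(2*A))/A = (-688 + A)/(2*A**2))
sqrt(u(290) + 639*(-1)) = sqrt((1/2)*(-688 + 290)/290**2 + 639*(-1)) = sqrt((1/2)*(1/84100)*(-398) - 639) = sqrt(-199/84100 - 639) = sqrt(-53740099/84100) = I*sqrt(53740099)/290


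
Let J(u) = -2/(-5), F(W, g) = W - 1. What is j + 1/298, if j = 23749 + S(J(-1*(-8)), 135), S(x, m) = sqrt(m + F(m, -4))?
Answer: 7077203/298 + sqrt(269) ≈ 23765.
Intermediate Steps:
F(W, g) = -1 + W
J(u) = 2/5 (J(u) = -2*(-1/5) = 2/5)
S(x, m) = sqrt(-1 + 2*m) (S(x, m) = sqrt(m + (-1 + m)) = sqrt(-1 + 2*m))
j = 23749 + sqrt(269) (j = 23749 + sqrt(-1 + 2*135) = 23749 + sqrt(-1 + 270) = 23749 + sqrt(269) ≈ 23765.)
j + 1/298 = (23749 + sqrt(269)) + 1/298 = 7077203/298 + sqrt(269)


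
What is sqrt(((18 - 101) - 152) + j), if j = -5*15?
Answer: I*sqrt(310) ≈ 17.607*I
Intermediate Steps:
j = -75
sqrt(((18 - 101) - 152) + j) = sqrt(((18 - 101) - 152) - 75) = sqrt((-83 - 152) - 75) = sqrt(-235 - 75) = sqrt(-310) = I*sqrt(310)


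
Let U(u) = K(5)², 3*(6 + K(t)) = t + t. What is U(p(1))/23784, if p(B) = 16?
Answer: 8/26757 ≈ 0.00029899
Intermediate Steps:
K(t) = -6 + 2*t/3 (K(t) = -6 + (t + t)/3 = -6 + (2*t)/3 = -6 + 2*t/3)
U(u) = 64/9 (U(u) = (-6 + (⅔)*5)² = (-6 + 10/3)² = (-8/3)² = 64/9)
U(p(1))/23784 = (64/9)/23784 = (64/9)*(1/23784) = 8/26757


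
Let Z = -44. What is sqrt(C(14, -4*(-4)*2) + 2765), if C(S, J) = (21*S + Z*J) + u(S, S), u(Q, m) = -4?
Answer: 3*sqrt(183) ≈ 40.583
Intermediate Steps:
C(S, J) = -4 - 44*J + 21*S (C(S, J) = (21*S - 44*J) - 4 = (-44*J + 21*S) - 4 = -4 - 44*J + 21*S)
sqrt(C(14, -4*(-4)*2) + 2765) = sqrt((-4 - 44*(-4*(-4))*2 + 21*14) + 2765) = sqrt((-4 - 704*2 + 294) + 2765) = sqrt((-4 - 44*32 + 294) + 2765) = sqrt((-4 - 1408 + 294) + 2765) = sqrt(-1118 + 2765) = sqrt(1647) = 3*sqrt(183)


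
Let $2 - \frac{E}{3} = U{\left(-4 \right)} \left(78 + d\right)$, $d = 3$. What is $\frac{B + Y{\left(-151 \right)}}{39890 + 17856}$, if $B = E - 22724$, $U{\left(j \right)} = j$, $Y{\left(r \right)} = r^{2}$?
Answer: $\frac{1055}{57746} \approx 0.01827$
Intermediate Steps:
$E = 978$ ($E = 6 - 3 \left(- 4 \left(78 + 3\right)\right) = 6 - 3 \left(\left(-4\right) 81\right) = 6 - -972 = 6 + 972 = 978$)
$B = -21746$ ($B = 978 - 22724 = -21746$)
$\frac{B + Y{\left(-151 \right)}}{39890 + 17856} = \frac{-21746 + \left(-151\right)^{2}}{39890 + 17856} = \frac{-21746 + 22801}{57746} = 1055 \cdot \frac{1}{57746} = \frac{1055}{57746}$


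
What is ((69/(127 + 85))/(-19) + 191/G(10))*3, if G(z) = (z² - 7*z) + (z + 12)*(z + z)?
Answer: 1105377/946580 ≈ 1.1678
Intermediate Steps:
G(z) = z² - 7*z + 2*z*(12 + z) (G(z) = (z² - 7*z) + (12 + z)*(2*z) = (z² - 7*z) + 2*z*(12 + z) = z² - 7*z + 2*z*(12 + z))
((69/(127 + 85))/(-19) + 191/G(10))*3 = ((69/(127 + 85))/(-19) + 191/((10*(17 + 3*10))))*3 = ((69/212)*(-1/19) + 191/((10*(17 + 30))))*3 = ((69*(1/212))*(-1/19) + 191/((10*47)))*3 = ((69/212)*(-1/19) + 191/470)*3 = (-69/4028 + 191*(1/470))*3 = (-69/4028 + 191/470)*3 = (368459/946580)*3 = 1105377/946580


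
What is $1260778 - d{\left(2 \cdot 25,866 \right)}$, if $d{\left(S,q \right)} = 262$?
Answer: $1260516$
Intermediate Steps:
$1260778 - d{\left(2 \cdot 25,866 \right)} = 1260778 - 262 = 1260516$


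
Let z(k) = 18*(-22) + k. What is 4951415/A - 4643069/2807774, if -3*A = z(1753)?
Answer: -41713663545263/3810149318 ≈ -10948.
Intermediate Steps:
z(k) = -396 + k
A = -1357/3 (A = -(-396 + 1753)/3 = -⅓*1357 = -1357/3 ≈ -452.33)
4951415/A - 4643069/2807774 = 4951415/(-1357/3) - 4643069/2807774 = 4951415*(-3/1357) - 4643069*1/2807774 = -14854245/1357 - 4643069/2807774 = -41713663545263/3810149318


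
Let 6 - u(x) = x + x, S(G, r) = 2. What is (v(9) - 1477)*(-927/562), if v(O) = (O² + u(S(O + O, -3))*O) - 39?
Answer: 1313559/562 ≈ 2337.3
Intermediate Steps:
u(x) = 6 - 2*x (u(x) = 6 - (x + x) = 6 - 2*x)
v(O) = -39 + O² + 2*O (v(O) = (O² + (6 - 2*2)*O) - 39 = (O² + (6 - 4)*O) - 39 = (O² + 2*O) - 39 = -39 + O² + 2*O)
(v(9) - 1477)*(-927/562) = ((-39 + 9² + 2*9) - 1477)*(-927/562) = ((-39 + 81 + 18) - 1477)*(-927*1/562) = (60 - 1477)*(-927/562) = -1417*(-927/562) = 1313559/562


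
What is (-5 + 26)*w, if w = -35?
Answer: -735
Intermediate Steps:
(-5 + 26)*w = (-5 + 26)*(-35) = 21*(-35) = -735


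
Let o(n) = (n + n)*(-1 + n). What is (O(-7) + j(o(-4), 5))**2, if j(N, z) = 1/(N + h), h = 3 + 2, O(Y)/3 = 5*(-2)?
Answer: 1819801/2025 ≈ 898.67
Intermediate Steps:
O(Y) = -30 (O(Y) = 3*(5*(-2)) = 3*(-10) = -30)
h = 5
o(n) = 2*n*(-1 + n) (o(n) = (2*n)*(-1 + n) = 2*n*(-1 + n))
j(N, z) = 1/(5 + N) (j(N, z) = 1/(N + 5) = 1/(5 + N))
(O(-7) + j(o(-4), 5))**2 = (-30 + 1/(5 + 2*(-4)*(-1 - 4)))**2 = (-30 + 1/(5 + 2*(-4)*(-5)))**2 = (-30 + 1/(5 + 40))**2 = (-30 + 1/45)**2 = (-1349/45)**2 = 1819801/2025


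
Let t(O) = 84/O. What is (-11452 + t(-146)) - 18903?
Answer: -2215957/73 ≈ -30356.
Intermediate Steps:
(-11452 + t(-146)) - 18903 = (-11452 + 84/(-146)) - 18903 = (-11452 + 84*(-1/146)) - 18903 = (-11452 - 42/73) - 18903 = -836038/73 - 18903 = -2215957/73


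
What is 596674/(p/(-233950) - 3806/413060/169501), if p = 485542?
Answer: -488669882092697191900/1699738940376611 ≈ -2.8750e+5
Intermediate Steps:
596674/(p/(-233950) - 3806/413060/169501) = 596674/(485542/(-233950) - 3806/413060/169501) = 596674/(485542*(-1/233950) - 3806*1/413060*(1/169501)) = 596674/(-242771/116975 - 1903/206530*1/169501) = 596674/(-242771/116975 - 1903/35007041530) = 596674/(-1699738940376611/818989736594350) = 596674*(-818989736594350/1699738940376611) = -488669882092697191900/1699738940376611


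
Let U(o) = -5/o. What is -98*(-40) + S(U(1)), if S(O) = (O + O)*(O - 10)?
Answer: 4070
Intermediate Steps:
S(O) = 2*O*(-10 + O) (S(O) = (2*O)*(-10 + O) = 2*O*(-10 + O))
-98*(-40) + S(U(1)) = -98*(-40) + 2*(-5/1)*(-10 - 5/1) = 3920 + 2*(-5*1)*(-10 - 5*1) = 3920 + 2*(-5)*(-10 - 5) = 3920 + 2*(-5)*(-15) = 3920 + 150 = 4070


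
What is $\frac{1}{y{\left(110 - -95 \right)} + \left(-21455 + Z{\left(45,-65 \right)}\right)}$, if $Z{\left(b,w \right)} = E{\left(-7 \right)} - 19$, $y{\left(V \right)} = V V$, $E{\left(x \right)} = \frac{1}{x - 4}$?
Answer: $\frac{11}{226060} \approx 4.866 \cdot 10^{-5}$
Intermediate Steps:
$E{\left(x \right)} = \frac{1}{-4 + x}$
$y{\left(V \right)} = V^{2}$
$Z{\left(b,w \right)} = - \frac{210}{11}$ ($Z{\left(b,w \right)} = \frac{1}{-4 - 7} - 19 = \frac{1}{-11} - 19 = - \frac{1}{11} - 19 = - \frac{210}{11}$)
$\frac{1}{y{\left(110 - -95 \right)} + \left(-21455 + Z{\left(45,-65 \right)}\right)} = \frac{1}{\left(110 - -95\right)^{2} - \frac{236215}{11}} = \frac{1}{\left(110 + 95\right)^{2} - \frac{236215}{11}} = \frac{1}{205^{2} - \frac{236215}{11}} = \frac{1}{42025 - \frac{236215}{11}} = \frac{1}{\frac{226060}{11}} = \frac{11}{226060}$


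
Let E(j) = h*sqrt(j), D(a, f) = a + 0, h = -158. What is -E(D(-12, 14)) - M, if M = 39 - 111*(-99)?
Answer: -11028 + 316*I*sqrt(3) ≈ -11028.0 + 547.33*I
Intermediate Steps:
M = 11028 (M = 39 + 10989 = 11028)
D(a, f) = a
E(j) = -158*sqrt(j)
-E(D(-12, 14)) - M = -(-158)*sqrt(-12) - 1*11028 = -(-158)*2*I*sqrt(3) - 11028 = -(-316)*I*sqrt(3) - 11028 = 316*I*sqrt(3) - 11028 = -11028 + 316*I*sqrt(3)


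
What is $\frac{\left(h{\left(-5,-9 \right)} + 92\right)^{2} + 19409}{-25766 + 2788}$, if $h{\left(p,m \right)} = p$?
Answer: $- \frac{13489}{11489} \approx -1.1741$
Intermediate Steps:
$\frac{\left(h{\left(-5,-9 \right)} + 92\right)^{2} + 19409}{-25766 + 2788} = \frac{\left(-5 + 92\right)^{2} + 19409}{-25766 + 2788} = \frac{87^{2} + 19409}{-22978} = \left(7569 + 19409\right) \left(- \frac{1}{22978}\right) = 26978 \left(- \frac{1}{22978}\right) = - \frac{13489}{11489}$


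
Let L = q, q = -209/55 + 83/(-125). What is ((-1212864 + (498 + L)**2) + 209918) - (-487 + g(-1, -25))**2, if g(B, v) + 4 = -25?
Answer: -16025378386/15625 ≈ -1.0256e+6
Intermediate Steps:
g(B, v) = -29 (g(B, v) = -4 - 25 = -29)
q = -558/125 (q = -209*1/55 + 83*(-1/125) = -19/5 - 83/125 = -558/125 ≈ -4.4640)
L = -558/125 ≈ -4.4640
((-1212864 + (498 + L)**2) + 209918) - (-487 + g(-1, -25))**2 = ((-1212864 + (498 - 558/125)**2) + 209918) - (-487 - 29)**2 = ((-1212864 + (61692/125)**2) + 209918) - 1*(-516)**2 = ((-1212864 + 3805902864/15625) + 209918) - 1*266256 = (-15145097136/15625 + 209918) - 266256 = -11865128386/15625 - 266256 = -16025378386/15625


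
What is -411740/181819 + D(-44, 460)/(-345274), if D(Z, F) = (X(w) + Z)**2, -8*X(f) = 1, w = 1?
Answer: -9121095756411/4017751897984 ≈ -2.2702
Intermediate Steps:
X(f) = -1/8 (X(f) = -1/8*1 = -1/8)
D(Z, F) = (-1/8 + Z)**2
-411740/181819 + D(-44, 460)/(-345274) = -411740/181819 + ((-1 + 8*(-44))**2/64)/(-345274) = -411740*1/181819 + ((-1 - 352)**2/64)*(-1/345274) = -411740/181819 + ((1/64)*(-353)**2)*(-1/345274) = -411740/181819 + ((1/64)*124609)*(-1/345274) = -411740/181819 + (124609/64)*(-1/345274) = -411740/181819 - 124609/22097536 = -9121095756411/4017751897984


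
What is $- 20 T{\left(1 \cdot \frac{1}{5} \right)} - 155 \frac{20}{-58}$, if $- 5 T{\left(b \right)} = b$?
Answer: $\frac{7866}{145} \approx 54.248$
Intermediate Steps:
$T{\left(b \right)} = - \frac{b}{5}$
$- 20 T{\left(1 \cdot \frac{1}{5} \right)} - 155 \frac{20}{-58} = - 20 \left(- \frac{1 \cdot \frac{1}{5}}{5}\right) - 155 \frac{20}{-58} = - 20 \left(- \frac{1 \cdot \frac{1}{5}}{5}\right) - 155 \cdot 20 \left(- \frac{1}{58}\right) = - 20 \left(\left(- \frac{1}{5}\right) \frac{1}{5}\right) - - \frac{1550}{29} = \left(-20\right) \left(- \frac{1}{25}\right) + \frac{1550}{29} = \frac{4}{5} + \frac{1550}{29} = \frac{7866}{145}$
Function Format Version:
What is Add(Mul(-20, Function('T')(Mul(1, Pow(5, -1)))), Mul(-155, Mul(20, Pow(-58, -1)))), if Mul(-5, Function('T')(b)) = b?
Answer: Rational(7866, 145) ≈ 54.248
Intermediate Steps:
Function('T')(b) = Mul(Rational(-1, 5), b)
Add(Mul(-20, Function('T')(Mul(1, Pow(5, -1)))), Mul(-155, Mul(20, Pow(-58, -1)))) = Add(Mul(-20, Mul(Rational(-1, 5), Mul(1, Pow(5, -1)))), Mul(-155, Mul(20, Pow(-58, -1)))) = Add(Mul(-20, Mul(Rational(-1, 5), Mul(1, Rational(1, 5)))), Mul(-155, Mul(20, Rational(-1, 58)))) = Add(Mul(-20, Mul(Rational(-1, 5), Rational(1, 5))), Mul(-155, Rational(-10, 29))) = Add(Mul(-20, Rational(-1, 25)), Rational(1550, 29)) = Add(Rational(4, 5), Rational(1550, 29)) = Rational(7866, 145)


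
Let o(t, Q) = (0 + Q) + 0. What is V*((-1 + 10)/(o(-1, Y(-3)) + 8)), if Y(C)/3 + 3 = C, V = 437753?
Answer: -3939777/10 ≈ -3.9398e+5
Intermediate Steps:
Y(C) = -9 + 3*C
o(t, Q) = Q (o(t, Q) = Q + 0 = Q)
V*((-1 + 10)/(o(-1, Y(-3)) + 8)) = 437753*((-1 + 10)/((-9 + 3*(-3)) + 8)) = 437753*(9/((-9 - 9) + 8)) = 437753*(9/(-18 + 8)) = 437753*(9/(-10)) = 437753*(9*(-1/10)) = 437753*(-9/10) = -3939777/10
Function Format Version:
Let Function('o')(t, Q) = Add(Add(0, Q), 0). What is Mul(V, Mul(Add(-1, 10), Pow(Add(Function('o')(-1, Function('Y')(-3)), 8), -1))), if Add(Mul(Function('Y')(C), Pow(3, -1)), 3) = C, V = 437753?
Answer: Rational(-3939777, 10) ≈ -3.9398e+5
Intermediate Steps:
Function('Y')(C) = Add(-9, Mul(3, C))
Function('o')(t, Q) = Q (Function('o')(t, Q) = Add(Q, 0) = Q)
Mul(V, Mul(Add(-1, 10), Pow(Add(Function('o')(-1, Function('Y')(-3)), 8), -1))) = Mul(437753, Mul(Add(-1, 10), Pow(Add(Add(-9, Mul(3, -3)), 8), -1))) = Mul(437753, Mul(9, Pow(Add(Add(-9, -9), 8), -1))) = Mul(437753, Mul(9, Pow(Add(-18, 8), -1))) = Mul(437753, Mul(9, Pow(-10, -1))) = Mul(437753, Mul(9, Rational(-1, 10))) = Mul(437753, Rational(-9, 10)) = Rational(-3939777, 10)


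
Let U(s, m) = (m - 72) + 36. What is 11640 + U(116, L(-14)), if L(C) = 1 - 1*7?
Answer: 11598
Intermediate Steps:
L(C) = -6 (L(C) = 1 - 7 = -6)
U(s, m) = -36 + m (U(s, m) = (-72 + m) + 36 = -36 + m)
11640 + U(116, L(-14)) = 11640 + (-36 - 6) = 11640 - 42 = 11598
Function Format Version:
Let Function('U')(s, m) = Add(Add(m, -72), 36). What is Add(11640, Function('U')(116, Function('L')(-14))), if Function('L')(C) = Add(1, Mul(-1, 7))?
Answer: 11598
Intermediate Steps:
Function('L')(C) = -6 (Function('L')(C) = Add(1, -7) = -6)
Function('U')(s, m) = Add(-36, m) (Function('U')(s, m) = Add(Add(-72, m), 36) = Add(-36, m))
Add(11640, Function('U')(116, Function('L')(-14))) = Add(11640, Add(-36, -6)) = Add(11640, -42) = 11598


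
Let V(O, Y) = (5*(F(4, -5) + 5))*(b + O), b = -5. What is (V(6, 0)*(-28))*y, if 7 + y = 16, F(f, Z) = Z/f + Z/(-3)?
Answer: -6825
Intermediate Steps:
F(f, Z) = -Z/3 + Z/f (F(f, Z) = Z/f + Z*(-1/3) = Z/f - Z/3 = -Z/3 + Z/f)
y = 9 (y = -7 + 16 = 9)
V(O, Y) = -1625/12 + 325*O/12 (V(O, Y) = (5*((-1/3*(-5) - 5/4) + 5))*(-5 + O) = (5*((5/3 - 5*1/4) + 5))*(-5 + O) = (5*((5/3 - 5/4) + 5))*(-5 + O) = (5*(5/12 + 5))*(-5 + O) = (5*(65/12))*(-5 + O) = 325*(-5 + O)/12 = -1625/12 + 325*O/12)
(V(6, 0)*(-28))*y = ((-1625/12 + (325/12)*6)*(-28))*9 = ((-1625/12 + 325/2)*(-28))*9 = ((325/12)*(-28))*9 = -2275/3*9 = -6825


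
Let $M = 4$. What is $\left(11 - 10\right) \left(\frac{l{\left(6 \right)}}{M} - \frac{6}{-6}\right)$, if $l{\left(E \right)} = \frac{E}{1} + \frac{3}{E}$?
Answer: $\frac{21}{8} \approx 2.625$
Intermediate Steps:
$l{\left(E \right)} = E + \frac{3}{E}$ ($l{\left(E \right)} = E 1 + \frac{3}{E} = E + \frac{3}{E}$)
$\left(11 - 10\right) \left(\frac{l{\left(6 \right)}}{M} - \frac{6}{-6}\right) = \left(11 - 10\right) \left(\frac{6 + \frac{3}{6}}{4} - \frac{6}{-6}\right) = 1 \left(\left(6 + 3 \cdot \frac{1}{6}\right) \frac{1}{4} - -1\right) = 1 \left(\left(6 + \frac{1}{2}\right) \frac{1}{4} + 1\right) = 1 \left(\frac{13}{2} \cdot \frac{1}{4} + 1\right) = 1 \left(\frac{13}{8} + 1\right) = 1 \cdot \frac{21}{8} = \frac{21}{8}$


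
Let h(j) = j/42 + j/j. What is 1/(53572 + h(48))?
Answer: 7/375019 ≈ 1.8666e-5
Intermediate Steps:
h(j) = 1 + j/42 (h(j) = j*(1/42) + 1 = j/42 + 1 = 1 + j/42)
1/(53572 + h(48)) = 1/(53572 + (1 + (1/42)*48)) = 1/(53572 + (1 + 8/7)) = 1/(53572 + 15/7) = 1/(375019/7) = 7/375019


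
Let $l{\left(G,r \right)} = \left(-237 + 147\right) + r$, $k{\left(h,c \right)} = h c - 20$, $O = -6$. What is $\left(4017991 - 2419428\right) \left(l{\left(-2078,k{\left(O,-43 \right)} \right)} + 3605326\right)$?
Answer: $5763577333862$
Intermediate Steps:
$k{\left(h,c \right)} = -20 + c h$ ($k{\left(h,c \right)} = c h - 20 = -20 + c h$)
$l{\left(G,r \right)} = -90 + r$
$\left(4017991 - 2419428\right) \left(l{\left(-2078,k{\left(O,-43 \right)} \right)} + 3605326\right) = \left(4017991 - 2419428\right) \left(\left(-90 - -238\right) + 3605326\right) = 1598563 \left(\left(-90 + \left(-20 + 258\right)\right) + 3605326\right) = 1598563 \left(\left(-90 + 238\right) + 3605326\right) = 1598563 \left(148 + 3605326\right) = 1598563 \cdot 3605474 = 5763577333862$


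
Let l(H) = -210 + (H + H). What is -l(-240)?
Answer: 690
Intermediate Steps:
l(H) = -210 + 2*H
-l(-240) = -(-210 + 2*(-240)) = -(-210 - 480) = -1*(-690) = 690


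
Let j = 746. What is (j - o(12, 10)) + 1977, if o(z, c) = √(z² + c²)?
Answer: 2723 - 2*√61 ≈ 2707.4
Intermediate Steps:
o(z, c) = √(c² + z²)
(j - o(12, 10)) + 1977 = (746 - √(10² + 12²)) + 1977 = (746 - √(100 + 144)) + 1977 = (746 - √244) + 1977 = (746 - 2*√61) + 1977 = 2723 - 2*√61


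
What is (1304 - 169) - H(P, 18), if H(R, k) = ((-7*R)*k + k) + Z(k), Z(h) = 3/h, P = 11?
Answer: 15017/6 ≈ 2502.8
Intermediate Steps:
H(R, k) = k + 3/k - 7*R*k (H(R, k) = ((-7*R)*k + k) + 3/k = (-7*R*k + k) + 3/k = (k - 7*R*k) + 3/k = k + 3/k - 7*R*k)
(1304 - 169) - H(P, 18) = (1304 - 169) - (18 + 3/18 - 7*11*18) = 1135 - (18 + 3*(1/18) - 1386) = 1135 - (18 + ⅙ - 1386) = 1135 - 1*(-8207/6) = 1135 + 8207/6 = 15017/6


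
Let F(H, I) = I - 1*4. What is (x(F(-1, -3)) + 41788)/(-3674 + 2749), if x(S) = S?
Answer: -41781/925 ≈ -45.169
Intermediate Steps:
F(H, I) = -4 + I (F(H, I) = I - 4 = -4 + I)
(x(F(-1, -3)) + 41788)/(-3674 + 2749) = ((-4 - 3) + 41788)/(-3674 + 2749) = (-7 + 41788)/(-925) = 41781*(-1/925) = -41781/925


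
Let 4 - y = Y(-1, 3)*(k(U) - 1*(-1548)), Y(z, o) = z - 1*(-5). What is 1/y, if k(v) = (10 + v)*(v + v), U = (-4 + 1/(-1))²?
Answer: -1/13188 ≈ -7.5827e-5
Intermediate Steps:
U = 25 (U = (-4 - 1)² = (-5)² = 25)
k(v) = 2*v*(10 + v) (k(v) = (10 + v)*(2*v) = 2*v*(10 + v))
Y(z, o) = 5 + z (Y(z, o) = z + 5 = 5 + z)
y = -13188 (y = 4 - (5 - 1)*(2*25*(10 + 25) - 1*(-1548)) = 4 - 4*(2*25*35 + 1548) = 4 - 4*(1750 + 1548) = 4 - 4*3298 = 4 - 1*13192 = 4 - 13192 = -13188)
1/y = 1/(-13188) = -1/13188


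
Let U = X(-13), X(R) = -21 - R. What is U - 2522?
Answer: -2530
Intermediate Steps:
U = -8 (U = -21 - 1*(-13) = -21 + 13 = -8)
U - 2522 = -8 - 2522 = -2530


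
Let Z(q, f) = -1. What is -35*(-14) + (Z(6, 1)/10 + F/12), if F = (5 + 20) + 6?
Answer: 29549/60 ≈ 492.48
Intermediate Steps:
F = 31 (F = 25 + 6 = 31)
-35*(-14) + (Z(6, 1)/10 + F/12) = -35*(-14) + (-1/10 + 31/12) = 490 + (-1*⅒ + 31*(1/12)) = 490 + (-⅒ + 31/12) = 490 + 149/60 = 29549/60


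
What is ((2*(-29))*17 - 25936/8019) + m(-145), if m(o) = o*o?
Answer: 160666805/8019 ≈ 20036.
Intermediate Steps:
m(o) = o**2
((2*(-29))*17 - 25936/8019) + m(-145) = ((2*(-29))*17 - 25936/8019) + (-145)**2 = (-58*17 - 25936*1/8019) + 21025 = (-986 - 25936/8019) + 21025 = -7932670/8019 + 21025 = 160666805/8019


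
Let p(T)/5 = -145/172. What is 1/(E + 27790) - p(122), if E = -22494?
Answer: 959943/227728 ≈ 4.2153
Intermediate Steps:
p(T) = -725/172 (p(T) = 5*(-145/172) = -725/172)
1/(E + 27790) - p(122) = 1/(-22494 + 27790) - 1*(-725/172) = 1/5296 + 725/172 = 959943/227728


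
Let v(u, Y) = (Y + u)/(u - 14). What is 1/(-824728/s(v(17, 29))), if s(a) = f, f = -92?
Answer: 23/206182 ≈ 0.00011155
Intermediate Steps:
v(u, Y) = (Y + u)/(-14 + u)
s(a) = -92
1/(-824728/s(v(17, 29))) = 1/(-824728/(-92)) = 1/(-824728*(-1/92)) = 1/(206182/23) = 23/206182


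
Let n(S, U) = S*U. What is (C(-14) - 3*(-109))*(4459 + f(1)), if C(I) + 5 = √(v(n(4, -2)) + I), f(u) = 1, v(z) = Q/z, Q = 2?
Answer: 1436120 + 2230*I*√57 ≈ 1.4361e+6 + 16836.0*I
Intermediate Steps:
v(z) = 2/z
C(I) = -5 + √(-¼ + I) (C(I) = -5 + √(2/((4*(-2))) + I) = -5 + √(2/(-8) + I) = -5 + √(2*(-⅛) + I) = -5 + √(-¼ + I))
(C(-14) - 3*(-109))*(4459 + f(1)) = ((-5 + √(-1 + 4*(-14))/2) - 3*(-109))*(4459 + 1) = ((-5 + √(-1 - 56)/2) + 327)*4460 = ((-5 + √(-57)/2) + 327)*4460 = ((-5 + (I*√57)/2) + 327)*4460 = ((-5 + I*√57/2) + 327)*4460 = (322 + I*√57/2)*4460 = 1436120 + 2230*I*√57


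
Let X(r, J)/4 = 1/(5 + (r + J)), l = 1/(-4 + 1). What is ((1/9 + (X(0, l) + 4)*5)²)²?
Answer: 5580787292161/15752961 ≈ 3.5427e+5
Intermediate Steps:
l = -⅓ (l = 1/(-3) = -⅓ ≈ -0.33333)
X(r, J) = 4/(5 + J + r) (X(r, J) = 4/(5 + (r + J)) = 4/(5 + (J + r)) = 4/(5 + J + r))
((1/9 + (X(0, l) + 4)*5)²)² = ((1/9 + (4/(5 - ⅓ + 0) + 4)*5)²)² = ((⅑ + (4/(14/3) + 4)*5)²)² = ((⅑ + (4*(3/14) + 4)*5)²)² = ((⅑ + (6/7 + 4)*5)²)² = ((⅑ + (34/7)*5)²)² = ((⅑ + 170/7)²)² = ((1537/63)²)² = (2362369/3969)² = 5580787292161/15752961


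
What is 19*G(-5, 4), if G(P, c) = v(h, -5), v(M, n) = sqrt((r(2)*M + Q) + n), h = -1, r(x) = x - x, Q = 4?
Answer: 19*I ≈ 19.0*I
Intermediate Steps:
r(x) = 0
v(M, n) = sqrt(4 + n) (v(M, n) = sqrt((0*M + 4) + n) = sqrt((0 + 4) + n) = sqrt(4 + n))
G(P, c) = I (G(P, c) = sqrt(4 - 5) = sqrt(-1) = I)
19*G(-5, 4) = 19*I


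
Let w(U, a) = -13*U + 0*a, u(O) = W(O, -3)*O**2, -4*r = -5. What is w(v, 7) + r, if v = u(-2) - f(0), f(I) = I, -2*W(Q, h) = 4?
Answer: 421/4 ≈ 105.25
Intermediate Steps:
r = 5/4 (r = -1/4*(-5) = 5/4 ≈ 1.2500)
W(Q, h) = -2 (W(Q, h) = -1/2*4 = -2)
u(O) = -2*O**2
v = -8 (v = -2*(-2)**2 - 1*0 = -2*4 + 0 = -8 + 0 = -8)
w(U, a) = -13*U (w(U, a) = -13*U + 0 = -13*U)
w(v, 7) + r = -13*(-8) + 5/4 = 104 + 5/4 = 421/4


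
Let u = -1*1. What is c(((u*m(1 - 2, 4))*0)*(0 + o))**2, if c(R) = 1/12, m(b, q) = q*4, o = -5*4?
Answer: 1/144 ≈ 0.0069444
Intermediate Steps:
u = -1
o = -20
m(b, q) = 4*q
c(R) = 1/12
c(((u*m(1 - 2, 4))*0)*(0 + o))**2 = (1/12)**2 = 1/144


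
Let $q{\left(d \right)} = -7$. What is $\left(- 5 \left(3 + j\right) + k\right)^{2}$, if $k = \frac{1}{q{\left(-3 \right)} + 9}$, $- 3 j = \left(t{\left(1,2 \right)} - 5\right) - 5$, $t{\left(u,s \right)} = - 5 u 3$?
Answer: $\frac{113569}{36} \approx 3154.7$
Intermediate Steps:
$t{\left(u,s \right)} = - 15 u$
$j = \frac{25}{3}$ ($j = - \frac{\left(\left(-15\right) 1 - 5\right) - 5}{3} = - \frac{\left(-15 - 5\right) - 5}{3} = - \frac{-20 - 5}{3} = \left(- \frac{1}{3}\right) \left(-25\right) = \frac{25}{3} \approx 8.3333$)
$k = \frac{1}{2}$ ($k = \frac{1}{-7 + 9} = \frac{1}{2} \approx 0.5$)
$\left(- 5 \left(3 + j\right) + k\right)^{2} = \left(- 5 \left(3 + \frac{25}{3}\right) + \frac{1}{2}\right)^{2} = \left(\left(-5\right) \frac{34}{3} + \frac{1}{2}\right)^{2} = \left(- \frac{170}{3} + \frac{1}{2}\right)^{2} = \left(- \frac{337}{6}\right)^{2} = \frac{113569}{36}$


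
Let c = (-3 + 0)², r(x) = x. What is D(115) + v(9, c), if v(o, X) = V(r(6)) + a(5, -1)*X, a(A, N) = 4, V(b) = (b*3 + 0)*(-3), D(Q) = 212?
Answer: 194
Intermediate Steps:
V(b) = -9*b (V(b) = (3*b + 0)*(-3) = (3*b)*(-3) = -9*b)
c = 9 (c = (-3)² = 9)
v(o, X) = -54 + 4*X (v(o, X) = -9*6 + 4*X = -54 + 4*X)
D(115) + v(9, c) = 212 + (-54 + 4*9) = 212 + (-54 + 36) = 212 - 18 = 194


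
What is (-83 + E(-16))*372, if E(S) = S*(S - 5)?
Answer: 94116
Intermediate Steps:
E(S) = S*(-5 + S)
(-83 + E(-16))*372 = (-83 - 16*(-5 - 16))*372 = (-83 - 16*(-21))*372 = (-83 + 336)*372 = 253*372 = 94116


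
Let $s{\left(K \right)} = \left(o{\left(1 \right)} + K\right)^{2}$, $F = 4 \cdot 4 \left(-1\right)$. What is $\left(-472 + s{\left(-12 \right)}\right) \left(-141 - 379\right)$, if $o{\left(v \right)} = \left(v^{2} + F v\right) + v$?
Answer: $-106080$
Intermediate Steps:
$F = -16$ ($F = 16 \left(-1\right) = -16$)
$o{\left(v \right)} = v^{2} - 15 v$ ($o{\left(v \right)} = \left(v^{2} - 16 v\right) + v = v^{2} - 15 v$)
$s{\left(K \right)} = \left(-14 + K\right)^{2}$ ($s{\left(K \right)} = \left(1 \left(-15 + 1\right) + K\right)^{2} = \left(1 \left(-14\right) + K\right)^{2} = \left(-14 + K\right)^{2}$)
$\left(-472 + s{\left(-12 \right)}\right) \left(-141 - 379\right) = \left(-472 + \left(-14 - 12\right)^{2}\right) \left(-141 - 379\right) = \left(-472 + \left(-26\right)^{2}\right) \left(-520\right) = \left(-472 + 676\right) \left(-520\right) = 204 \left(-520\right) = -106080$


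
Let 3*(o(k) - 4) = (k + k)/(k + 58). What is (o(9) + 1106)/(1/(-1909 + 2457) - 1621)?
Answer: -40758048/59516569 ≈ -0.68482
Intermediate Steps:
o(k) = 4 + 2*k/(3*(58 + k)) (o(k) = 4 + ((k + k)/(k + 58))/3 = 4 + ((2*k)/(58 + k))/3 = 4 + (2*k/(58 + k))/3 = 4 + 2*k/(3*(58 + k)))
(o(9) + 1106)/(1/(-1909 + 2457) - 1621) = (2*(348 + 7*9)/(3*(58 + 9)) + 1106)/(1/(-1909 + 2457) - 1621) = ((⅔)*(348 + 63)/67 + 1106)/(1/548 - 1621) = ((⅔)*(1/67)*411 + 1106)/(1/548 - 1621) = (274/67 + 1106)/(-888307/548) = (74376/67)*(-548/888307) = -40758048/59516569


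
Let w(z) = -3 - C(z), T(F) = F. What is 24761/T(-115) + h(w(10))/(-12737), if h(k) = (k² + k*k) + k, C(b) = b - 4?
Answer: -315398452/1464755 ≈ -215.32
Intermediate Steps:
C(b) = -4 + b
w(z) = 1 - z (w(z) = -3 - (-4 + z) = -3 + (4 - z) = 1 - z)
h(k) = k + 2*k² (h(k) = (k² + k²) + k = 2*k² + k = k + 2*k²)
24761/T(-115) + h(w(10))/(-12737) = 24761/(-115) + ((1 - 1*10)*(1 + 2*(1 - 1*10)))/(-12737) = 24761*(-1/115) + ((1 - 10)*(1 + 2*(1 - 10)))*(-1/12737) = -24761/115 - 9*(1 + 2*(-9))*(-1/12737) = -24761/115 - 9*(1 - 18)*(-1/12737) = -24761/115 - 9*(-17)*(-1/12737) = -24761/115 + 153*(-1/12737) = -24761/115 - 153/12737 = -315398452/1464755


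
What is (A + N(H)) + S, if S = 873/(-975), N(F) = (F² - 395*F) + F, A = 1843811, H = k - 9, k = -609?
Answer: 802498484/325 ≈ 2.4692e+6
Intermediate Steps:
H = -618 (H = -609 - 9 = -618)
N(F) = F² - 394*F
S = -291/325 (S = -1/975*873 = -291/325 ≈ -0.89538)
(A + N(H)) + S = (1843811 - 618*(-394 - 618)) - 291/325 = (1843811 - 618*(-1012)) - 291/325 = (1843811 + 625416) - 291/325 = 2469227 - 291/325 = 802498484/325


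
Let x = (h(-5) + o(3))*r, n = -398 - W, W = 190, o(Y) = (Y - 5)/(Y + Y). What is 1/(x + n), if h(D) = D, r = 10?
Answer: -3/1924 ≈ -0.0015593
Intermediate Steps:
o(Y) = (-5 + Y)/(2*Y) (o(Y) = (-5 + Y)/((2*Y)) = (-5 + Y)*(1/(2*Y)) = (-5 + Y)/(2*Y))
n = -588 (n = -398 - 1*190 = -398 - 190 = -588)
x = -160/3 (x = (-5 + (½)*(-5 + 3)/3)*10 = (-5 + (½)*(⅓)*(-2))*10 = (-5 - ⅓)*10 = -16/3*10 = -160/3 ≈ -53.333)
1/(x + n) = 1/(-160/3 - 588) = 1/(-1924/3) = -3/1924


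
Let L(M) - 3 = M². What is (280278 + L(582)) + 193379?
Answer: 812384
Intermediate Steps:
L(M) = 3 + M²
(280278 + L(582)) + 193379 = (280278 + (3 + 582²)) + 193379 = (280278 + (3 + 338724)) + 193379 = (280278 + 338727) + 193379 = 619005 + 193379 = 812384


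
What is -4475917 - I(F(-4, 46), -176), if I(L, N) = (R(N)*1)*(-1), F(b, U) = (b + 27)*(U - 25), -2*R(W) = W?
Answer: -4475829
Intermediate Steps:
R(W) = -W/2
F(b, U) = (-25 + U)*(27 + b) (F(b, U) = (27 + b)*(-25 + U) = (-25 + U)*(27 + b))
I(L, N) = N/2 (I(L, N) = (-N/2*1)*(-1) = -N/2*(-1) = N/2)
-4475917 - I(F(-4, 46), -176) = -4475917 - (-176)/2 = -4475917 - 1*(-88) = -4475917 + 88 = -4475829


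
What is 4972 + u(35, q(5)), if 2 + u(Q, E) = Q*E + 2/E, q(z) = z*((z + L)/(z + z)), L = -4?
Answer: 9983/2 ≈ 4991.5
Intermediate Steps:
q(z) = -2 + z/2 (q(z) = z*((z - 4)/(z + z)) = z*((-4 + z)/((2*z))) = z*((-4 + z)*(1/(2*z))) = z*((-4 + z)/(2*z)) = -2 + z/2)
u(Q, E) = -2 + 2/E + E*Q (u(Q, E) = -2 + (Q*E + 2/E) = -2 + (E*Q + 2/E) = -2 + (2/E + E*Q) = -2 + 2/E + E*Q)
4972 + u(35, q(5)) = 4972 + (-2 + 2/(-2 + (½)*5) + (-2 + (½)*5)*35) = 4972 + (-2 + 2/(-2 + 5/2) + (-2 + 5/2)*35) = 4972 + (-2 + 2/(½) + (½)*35) = 4972 + (-2 + 2*2 + 35/2) = 4972 + (-2 + 4 + 35/2) = 4972 + 39/2 = 9983/2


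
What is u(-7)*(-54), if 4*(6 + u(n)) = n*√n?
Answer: 324 + 189*I*√7/2 ≈ 324.0 + 250.02*I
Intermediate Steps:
u(n) = -6 + n^(3/2)/4 (u(n) = -6 + (n*√n)/4 = -6 + n^(3/2)/4)
u(-7)*(-54) = (-6 + (-7)^(3/2)/4)*(-54) = (-6 + (-7*I*√7)/4)*(-54) = (-6 - 7*I*√7/4)*(-54) = 324 + 189*I*√7/2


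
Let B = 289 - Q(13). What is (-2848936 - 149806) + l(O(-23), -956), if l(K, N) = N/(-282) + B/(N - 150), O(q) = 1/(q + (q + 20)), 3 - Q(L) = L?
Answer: -467641333423/155946 ≈ -2.9987e+6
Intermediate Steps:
Q(L) = 3 - L
O(q) = 1/(20 + 2*q) (O(q) = 1/(q + (20 + q)) = 1/(20 + 2*q))
B = 299 (B = 289 - (3 - 1*13) = 289 - (3 - 13) = 289 - 1*(-10) = 289 + 10 = 299)
l(K, N) = 299/(-150 + N) - N/282 (l(K, N) = N/(-282) + 299/(N - 150) = N*(-1/282) + 299/(-150 + N) = -N/282 + 299/(-150 + N) = 299/(-150 + N) - N/282)
(-2848936 - 149806) + l(O(-23), -956) = (-2848936 - 149806) + (84318 - 1*(-956)**2 + 150*(-956))/(282*(-150 - 956)) = -2998742 + (1/282)*(84318 - 1*913936 - 143400)/(-1106) = -2998742 + (1/282)*(-1/1106)*(84318 - 913936 - 143400) = -2998742 + (1/282)*(-1/1106)*(-973018) = -2998742 + 486509/155946 = -467641333423/155946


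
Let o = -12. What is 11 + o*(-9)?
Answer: 119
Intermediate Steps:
11 + o*(-9) = 11 - 12*(-9) = 11 + 108 = 119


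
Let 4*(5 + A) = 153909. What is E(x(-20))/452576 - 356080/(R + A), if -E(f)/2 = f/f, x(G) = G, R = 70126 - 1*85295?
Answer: -322306617373/21092983344 ≈ -15.280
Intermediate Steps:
A = 153889/4 (A = -5 + (1/4)*153909 = -5 + 153909/4 = 153889/4 ≈ 38472.)
R = -15169 (R = 70126 - 85295 = -15169)
E(f) = -2 (E(f) = -2*f/f = -2*1 = -2)
E(x(-20))/452576 - 356080/(R + A) = -2/452576 - 356080/(-15169 + 153889/4) = -2*1/452576 - 356080/93213/4 = -1/226288 - 356080*4/93213 = -1/226288 - 1424320/93213 = -322306617373/21092983344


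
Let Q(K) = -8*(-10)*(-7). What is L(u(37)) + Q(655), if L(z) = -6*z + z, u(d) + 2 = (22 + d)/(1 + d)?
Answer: -21195/38 ≈ -557.76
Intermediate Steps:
Q(K) = -560 (Q(K) = 80*(-7) = -560)
u(d) = -2 + (22 + d)/(1 + d)
L(z) = -5*z
L(u(37)) + Q(655) = -5*(20 - 1*37)/(1 + 37) - 560 = -5*(20 - 37)/38 - 560 = -5*(-17)/38 - 560 = -5*(-17/38) - 560 = 85/38 - 560 = -21195/38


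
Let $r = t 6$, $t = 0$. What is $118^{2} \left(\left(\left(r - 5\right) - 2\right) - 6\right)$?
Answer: $-181012$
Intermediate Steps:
$r = 0$ ($r = 0 \cdot 6 = 0$)
$118^{2} \left(\left(\left(r - 5\right) - 2\right) - 6\right) = 118^{2} \left(\left(\left(0 - 5\right) - 2\right) - 6\right) = 13924 \left(\left(-5 - 2\right) - 6\right) = 13924 \left(-7 - 6\right) = 13924 \left(-13\right) = -181012$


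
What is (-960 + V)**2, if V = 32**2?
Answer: 4096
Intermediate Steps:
V = 1024
(-960 + V)**2 = (-960 + 1024)**2 = 64**2 = 4096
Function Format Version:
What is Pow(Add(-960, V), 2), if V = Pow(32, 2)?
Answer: 4096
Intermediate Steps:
V = 1024
Pow(Add(-960, V), 2) = Pow(Add(-960, 1024), 2) = Pow(64, 2) = 4096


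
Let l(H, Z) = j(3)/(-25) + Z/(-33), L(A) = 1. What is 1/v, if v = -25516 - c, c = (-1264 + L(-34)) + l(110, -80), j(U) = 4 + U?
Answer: -825/20010494 ≈ -4.1228e-5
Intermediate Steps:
l(H, Z) = -7/25 - Z/33 (l(H, Z) = (4 + 3)/(-25) + Z/(-33) = 7*(-1/25) + Z*(-1/33) = -7/25 - Z/33)
c = -1040206/825 (c = (-1264 + 1) + (-7/25 - 1/33*(-80)) = -1263 + (-7/25 + 80/33) = -1263 + 1769/825 = -1040206/825 ≈ -1260.9)
v = -20010494/825 (v = -25516 - 1*(-1040206/825) = -25516 + 1040206/825 = -20010494/825 ≈ -24255.)
1/v = 1/(-20010494/825) = -825/20010494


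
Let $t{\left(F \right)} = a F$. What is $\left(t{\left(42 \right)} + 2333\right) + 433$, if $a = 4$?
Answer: $2934$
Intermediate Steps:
$t{\left(F \right)} = 4 F$
$\left(t{\left(42 \right)} + 2333\right) + 433 = \left(4 \cdot 42 + 2333\right) + 433 = \left(168 + 2333\right) + 433 = 2501 + 433 = 2934$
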